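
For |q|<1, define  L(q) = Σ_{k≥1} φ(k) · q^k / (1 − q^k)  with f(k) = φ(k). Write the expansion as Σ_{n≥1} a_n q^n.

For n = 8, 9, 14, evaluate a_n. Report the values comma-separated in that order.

d|8:{8,4,2,1}  Σφ=4+2+1+1=8
d|9:{9,3,1}  Σφ=6+2+1=9
[q^14] φ(14)=6,φ(7)=6,φ(2)=1,φ(1)=1 ⇒ 14

8, 9, 14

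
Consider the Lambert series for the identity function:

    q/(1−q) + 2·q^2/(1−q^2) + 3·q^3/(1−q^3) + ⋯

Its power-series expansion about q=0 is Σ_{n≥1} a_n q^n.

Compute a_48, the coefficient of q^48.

n=48: 1·48 2·24 3·16 4·12 6·8 8·6 12·4 16·3 24·2 48·1  f→[1+2+3+4+6+8+12+16+24+48]=124

a_48 = 124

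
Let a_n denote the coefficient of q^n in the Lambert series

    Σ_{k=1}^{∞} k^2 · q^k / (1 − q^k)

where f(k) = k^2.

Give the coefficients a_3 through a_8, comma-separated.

10, 21, 26, 50, 50, 85

[q^3] f(3)=9,f(1)=1 ⇒ 10
n=4: 4·1 2·2 1·4  f→[16+4+1]=21
q^5  k|5↦f(k): 5:25 1:1  a_5=26
d|6:{6,3,2,1}  Σf=36+9+4+1=50
q^7  k|7↦f(k): 1:1 7:49  a_7=50
n=8: 1·8 2·4 4·2 8·1  f→[1+4+16+64]=85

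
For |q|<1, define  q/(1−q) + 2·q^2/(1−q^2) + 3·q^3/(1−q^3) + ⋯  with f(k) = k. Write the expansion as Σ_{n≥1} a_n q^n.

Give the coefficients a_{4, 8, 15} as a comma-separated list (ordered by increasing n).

n=4: 4·1 2·2 1·4  f→[4+2+1]=7
q^8  k|8↦f(k): 8:8 4:4 2:2 1:1  a_8=15
[q^15] f(15)=15,f(5)=5,f(3)=3,f(1)=1 ⇒ 24

7, 15, 24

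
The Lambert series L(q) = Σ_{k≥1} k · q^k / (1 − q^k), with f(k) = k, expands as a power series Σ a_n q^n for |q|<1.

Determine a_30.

a_30 = 72

[q^30] f(1)=1,f(2)=2,f(3)=3,f(5)=5,f(6)=6,f(10)=10,f(15)=15,f(30)=30 ⇒ 72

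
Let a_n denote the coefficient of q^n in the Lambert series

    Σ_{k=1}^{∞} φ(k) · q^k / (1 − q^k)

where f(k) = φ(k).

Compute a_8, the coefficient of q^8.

n=8: 8·1 4·2 2·4 1·8  φ→[4+2+1+1]=8

a_8 = 8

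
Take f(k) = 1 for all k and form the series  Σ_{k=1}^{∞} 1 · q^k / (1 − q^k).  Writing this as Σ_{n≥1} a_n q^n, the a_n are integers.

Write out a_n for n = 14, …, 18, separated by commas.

4, 4, 5, 2, 6

q^14  k|14↦f(k): 14:1 7:1 2:1 1:1  a_14=4
d|15:{1,3,5,15}  Σf=1+1+1+1=4
n=16: 1·16 2·8 4·4 8·2 16·1  f→[1+1+1+1+1]=5
q^17  k|17↦f(k): 17:1 1:1  a_17=2
n=18: 18·1 9·2 6·3 3·6 2·9 1·18  f→[1+1+1+1+1+1]=6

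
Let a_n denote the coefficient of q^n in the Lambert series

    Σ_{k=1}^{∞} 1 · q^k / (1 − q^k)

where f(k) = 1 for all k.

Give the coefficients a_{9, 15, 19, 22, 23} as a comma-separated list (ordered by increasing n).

n=9: 1·9 3·3 9·1  f→[1+1+1]=3
q^15  k|15↦f(k): 1:1 3:1 5:1 15:1  a_15=4
d|19:{1,19}  Σf=1+1=2
q^22  k|22↦f(k): 1:1 2:1 11:1 22:1  a_22=4
[q^23] f(23)=1,f(1)=1 ⇒ 2

3, 4, 2, 4, 2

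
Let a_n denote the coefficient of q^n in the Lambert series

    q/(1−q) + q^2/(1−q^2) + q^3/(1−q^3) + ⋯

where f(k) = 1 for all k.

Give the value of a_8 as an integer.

a_8 = 4

n=8: 1·8 2·4 4·2 8·1  f→[1+1+1+1]=4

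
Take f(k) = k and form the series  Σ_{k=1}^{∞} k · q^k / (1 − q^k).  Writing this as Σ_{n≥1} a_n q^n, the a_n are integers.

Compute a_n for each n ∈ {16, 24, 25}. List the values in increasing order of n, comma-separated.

q^16  k|16↦f(k): 16:16 8:8 4:4 2:2 1:1  a_16=31
q^24  k|24↦f(k): 24:24 12:12 8:8 6:6 4:4 3:3 2:2 1:1  a_24=60
[q^25] f(1)=1,f(5)=5,f(25)=25 ⇒ 31

31, 60, 31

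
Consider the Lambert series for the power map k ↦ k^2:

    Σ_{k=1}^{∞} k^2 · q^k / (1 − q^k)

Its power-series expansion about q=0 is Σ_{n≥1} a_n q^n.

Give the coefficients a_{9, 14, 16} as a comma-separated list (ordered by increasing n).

91, 250, 341

n=9: 9·1 3·3 1·9  f→[81+9+1]=91
[q^14] f(14)=196,f(7)=49,f(2)=4,f(1)=1 ⇒ 250
d|16:{16,8,4,2,1}  Σf=256+64+16+4+1=341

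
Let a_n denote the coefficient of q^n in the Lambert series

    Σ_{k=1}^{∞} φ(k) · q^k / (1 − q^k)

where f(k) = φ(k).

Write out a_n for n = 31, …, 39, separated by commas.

q^31  k|31↦φ(k): 1:1 31:30  a_31=31
[q^32] φ(1)=1,φ(2)=1,φ(4)=2,φ(8)=4,φ(16)=8,φ(32)=16 ⇒ 32
q^33  k|33↦φ(k): 1:1 3:2 11:10 33:20  a_33=33
[q^34] φ(1)=1,φ(2)=1,φ(17)=16,φ(34)=16 ⇒ 34
q^35  k|35↦φ(k): 35:24 7:6 5:4 1:1  a_35=35
q^36  k|36↦φ(k): 36:12 18:6 12:4 9:6 6:2 4:2 3:2 2:1 1:1  a_36=36
d|37:{37,1}  Σφ=36+1=37
d|38:{38,19,2,1}  Σφ=18+18+1+1=38
d|39:{39,13,3,1}  Σφ=24+12+2+1=39

31, 32, 33, 34, 35, 36, 37, 38, 39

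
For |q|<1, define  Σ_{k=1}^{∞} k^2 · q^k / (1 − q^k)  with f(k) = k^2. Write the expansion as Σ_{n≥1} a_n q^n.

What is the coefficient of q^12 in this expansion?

[q^12] f(1)=1,f(2)=4,f(3)=9,f(4)=16,f(6)=36,f(12)=144 ⇒ 210

a_12 = 210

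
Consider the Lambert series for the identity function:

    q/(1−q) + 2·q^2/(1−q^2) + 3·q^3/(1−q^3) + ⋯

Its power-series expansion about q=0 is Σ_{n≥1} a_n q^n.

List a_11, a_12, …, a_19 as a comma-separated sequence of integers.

n=11: 1·11 11·1  f→[1+11]=12
n=12: 12·1 6·2 4·3 3·4 2·6 1·12  f→[12+6+4+3+2+1]=28
[q^13] f(1)=1,f(13)=13 ⇒ 14
d|14:{1,2,7,14}  Σf=1+2+7+14=24
d|15:{1,3,5,15}  Σf=1+3+5+15=24
q^16  k|16↦f(k): 1:1 2:2 4:4 8:8 16:16  a_16=31
[q^17] f(1)=1,f(17)=17 ⇒ 18
n=18: 18·1 9·2 6·3 3·6 2·9 1·18  f→[18+9+6+3+2+1]=39
d|19:{1,19}  Σf=1+19=20

12, 28, 14, 24, 24, 31, 18, 39, 20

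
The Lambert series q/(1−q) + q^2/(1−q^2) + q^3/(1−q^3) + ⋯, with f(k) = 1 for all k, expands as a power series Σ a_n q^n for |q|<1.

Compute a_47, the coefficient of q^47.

q^47  k|47↦f(k): 47:1 1:1  a_47=2

a_47 = 2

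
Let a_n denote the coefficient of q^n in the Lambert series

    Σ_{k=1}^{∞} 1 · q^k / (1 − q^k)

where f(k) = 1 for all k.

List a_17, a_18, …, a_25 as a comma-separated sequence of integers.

2, 6, 2, 6, 4, 4, 2, 8, 3

[q^17] f(1)=1,f(17)=1 ⇒ 2
[q^18] f(1)=1,f(2)=1,f(3)=1,f(6)=1,f(9)=1,f(18)=1 ⇒ 6
n=19: 1·19 19·1  f→[1+1]=2
d|20:{1,2,4,5,10,20}  Σf=1+1+1+1+1+1=6
n=21: 21·1 7·3 3·7 1·21  f→[1+1+1+1]=4
n=22: 22·1 11·2 2·11 1·22  f→[1+1+1+1]=4
[q^23] f(1)=1,f(23)=1 ⇒ 2
[q^24] f(24)=1,f(12)=1,f(8)=1,f(6)=1,f(4)=1,f(3)=1,f(2)=1,f(1)=1 ⇒ 8
d|25:{25,5,1}  Σf=1+1+1=3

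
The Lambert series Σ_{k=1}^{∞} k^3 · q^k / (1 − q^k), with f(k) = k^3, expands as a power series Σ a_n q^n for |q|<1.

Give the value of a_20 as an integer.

q^20  k|20↦f(k): 1:1 2:8 4:64 5:125 10:1000 20:8000  a_20=9198

a_20 = 9198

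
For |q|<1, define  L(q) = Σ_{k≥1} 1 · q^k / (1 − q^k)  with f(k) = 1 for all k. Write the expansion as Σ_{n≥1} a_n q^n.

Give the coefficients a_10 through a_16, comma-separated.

4, 2, 6, 2, 4, 4, 5

[q^10] f(1)=1,f(2)=1,f(5)=1,f(10)=1 ⇒ 4
q^11  k|11↦f(k): 1:1 11:1  a_11=2
d|12:{12,6,4,3,2,1}  Σf=1+1+1+1+1+1=6
q^13  k|13↦f(k): 1:1 13:1  a_13=2
n=14: 1·14 2·7 7·2 14·1  f→[1+1+1+1]=4
n=15: 1·15 3·5 5·3 15·1  f→[1+1+1+1]=4
d|16:{1,2,4,8,16}  Σf=1+1+1+1+1=5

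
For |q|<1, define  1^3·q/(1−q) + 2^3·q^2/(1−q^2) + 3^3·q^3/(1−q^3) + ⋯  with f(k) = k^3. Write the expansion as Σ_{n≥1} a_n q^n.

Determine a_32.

d|32:{1,2,4,8,16,32}  Σf=1+8+64+512+4096+32768=37449

a_32 = 37449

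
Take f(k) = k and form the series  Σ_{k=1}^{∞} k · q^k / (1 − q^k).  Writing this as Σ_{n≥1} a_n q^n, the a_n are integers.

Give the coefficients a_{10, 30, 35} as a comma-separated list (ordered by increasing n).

q^10  k|10↦f(k): 10:10 5:5 2:2 1:1  a_10=18
q^30  k|30↦f(k): 1:1 2:2 3:3 5:5 6:6 10:10 15:15 30:30  a_30=72
n=35: 35·1 7·5 5·7 1·35  f→[35+7+5+1]=48

18, 72, 48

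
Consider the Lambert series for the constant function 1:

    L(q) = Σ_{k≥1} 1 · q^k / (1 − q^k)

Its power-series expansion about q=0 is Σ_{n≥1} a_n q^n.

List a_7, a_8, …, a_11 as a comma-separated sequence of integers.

q^7  k|7↦f(k): 1:1 7:1  a_7=2
d|8:{1,2,4,8}  Σf=1+1+1+1=4
[q^9] f(1)=1,f(3)=1,f(9)=1 ⇒ 3
q^10  k|10↦f(k): 10:1 5:1 2:1 1:1  a_10=4
d|11:{11,1}  Σf=1+1=2

2, 4, 3, 4, 2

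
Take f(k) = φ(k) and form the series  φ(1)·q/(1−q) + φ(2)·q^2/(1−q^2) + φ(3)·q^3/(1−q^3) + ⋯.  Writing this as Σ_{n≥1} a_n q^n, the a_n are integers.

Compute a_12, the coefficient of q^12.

n=12: 1·12 2·6 3·4 4·3 6·2 12·1  φ→[1+1+2+2+2+4]=12

a_12 = 12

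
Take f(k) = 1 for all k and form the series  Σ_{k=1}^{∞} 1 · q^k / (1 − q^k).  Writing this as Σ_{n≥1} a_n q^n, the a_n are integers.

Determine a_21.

n=21: 1·21 3·7 7·3 21·1  f→[1+1+1+1]=4

a_21 = 4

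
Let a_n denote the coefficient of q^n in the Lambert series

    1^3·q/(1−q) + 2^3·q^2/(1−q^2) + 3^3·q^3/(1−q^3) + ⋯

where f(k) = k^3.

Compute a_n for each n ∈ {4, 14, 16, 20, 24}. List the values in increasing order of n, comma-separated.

[q^4] f(4)=64,f(2)=8,f(1)=1 ⇒ 73
n=14: 14·1 7·2 2·7 1·14  f→[2744+343+8+1]=3096
d|16:{1,2,4,8,16}  Σf=1+8+64+512+4096=4681
d|20:{20,10,5,4,2,1}  Σf=8000+1000+125+64+8+1=9198
d|24:{1,2,3,4,6,8,12,24}  Σf=1+8+27+64+216+512+1728+13824=16380

73, 3096, 4681, 9198, 16380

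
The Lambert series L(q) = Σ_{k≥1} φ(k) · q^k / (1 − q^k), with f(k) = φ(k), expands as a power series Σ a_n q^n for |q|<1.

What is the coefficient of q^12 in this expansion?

n=12: 1·12 2·6 3·4 4·3 6·2 12·1  φ→[1+1+2+2+2+4]=12

a_12 = 12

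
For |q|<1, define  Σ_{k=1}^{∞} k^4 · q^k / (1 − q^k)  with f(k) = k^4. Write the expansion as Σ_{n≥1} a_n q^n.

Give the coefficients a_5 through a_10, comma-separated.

626, 1394, 2402, 4369, 6643, 10642

d|5:{5,1}  Σf=625+1=626
[q^6] f(6)=1296,f(3)=81,f(2)=16,f(1)=1 ⇒ 1394
[q^7] f(7)=2401,f(1)=1 ⇒ 2402
d|8:{1,2,4,8}  Σf=1+16+256+4096=4369
[q^9] f(1)=1,f(3)=81,f(9)=6561 ⇒ 6643
q^10  k|10↦f(k): 10:10000 5:625 2:16 1:1  a_10=10642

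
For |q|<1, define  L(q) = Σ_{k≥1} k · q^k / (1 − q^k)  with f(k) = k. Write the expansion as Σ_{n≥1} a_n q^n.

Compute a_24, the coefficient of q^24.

q^24  k|24↦f(k): 1:1 2:2 3:3 4:4 6:6 8:8 12:12 24:24  a_24=60

a_24 = 60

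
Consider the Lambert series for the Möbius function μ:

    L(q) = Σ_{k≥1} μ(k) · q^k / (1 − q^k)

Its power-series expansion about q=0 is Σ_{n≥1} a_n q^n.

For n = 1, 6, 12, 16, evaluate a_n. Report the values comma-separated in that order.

1, 0, 0, 0

[q^1] μ(1)=1 ⇒ 1
q^6  k|6↦μ(k): 1:1 2:-1 3:-1 6:1  a_6=0
d|12:{1,2,3,4,6,12}  Σμ=1+(-1)+(-1)+0+1+0=0
n=16: 16·1 8·2 4·4 2·8 1·16  μ→[0+0+0+(-1)+1]=0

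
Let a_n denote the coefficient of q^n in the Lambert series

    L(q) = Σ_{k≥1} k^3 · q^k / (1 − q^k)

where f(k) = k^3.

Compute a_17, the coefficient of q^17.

a_17 = 4914

[q^17] f(17)=4913,f(1)=1 ⇒ 4914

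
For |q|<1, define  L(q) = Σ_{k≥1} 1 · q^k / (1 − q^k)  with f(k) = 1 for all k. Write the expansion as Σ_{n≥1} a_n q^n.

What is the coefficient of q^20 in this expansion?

q^20  k|20↦f(k): 1:1 2:1 4:1 5:1 10:1 20:1  a_20=6

a_20 = 6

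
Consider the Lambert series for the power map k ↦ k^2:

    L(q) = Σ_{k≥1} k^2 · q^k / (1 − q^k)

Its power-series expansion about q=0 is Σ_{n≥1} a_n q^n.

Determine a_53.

a_53 = 2810

n=53: 1·53 53·1  f→[1+2809]=2810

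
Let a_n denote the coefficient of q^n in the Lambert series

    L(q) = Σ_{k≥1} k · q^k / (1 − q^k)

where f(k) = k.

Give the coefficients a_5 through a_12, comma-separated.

[q^5] f(1)=1,f(5)=5 ⇒ 6
n=6: 1·6 2·3 3·2 6·1  f→[1+2+3+6]=12
[q^7] f(1)=1,f(7)=7 ⇒ 8
q^8  k|8↦f(k): 8:8 4:4 2:2 1:1  a_8=15
d|9:{1,3,9}  Σf=1+3+9=13
d|10:{10,5,2,1}  Σf=10+5+2+1=18
d|11:{1,11}  Σf=1+11=12
n=12: 1·12 2·6 3·4 4·3 6·2 12·1  f→[1+2+3+4+6+12]=28

6, 12, 8, 15, 13, 18, 12, 28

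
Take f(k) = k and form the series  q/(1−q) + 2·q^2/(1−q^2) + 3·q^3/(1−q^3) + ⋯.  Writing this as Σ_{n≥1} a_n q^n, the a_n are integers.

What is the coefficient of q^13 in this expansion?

a_13 = 14

n=13: 1·13 13·1  f→[1+13]=14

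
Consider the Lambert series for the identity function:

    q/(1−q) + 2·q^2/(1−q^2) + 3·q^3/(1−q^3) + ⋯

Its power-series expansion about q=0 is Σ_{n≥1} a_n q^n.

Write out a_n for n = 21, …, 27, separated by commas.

d|21:{21,7,3,1}  Σf=21+7+3+1=32
n=22: 1·22 2·11 11·2 22·1  f→[1+2+11+22]=36
[q^23] f(23)=23,f(1)=1 ⇒ 24
[q^24] f(24)=24,f(12)=12,f(8)=8,f(6)=6,f(4)=4,f(3)=3,f(2)=2,f(1)=1 ⇒ 60
n=25: 1·25 5·5 25·1  f→[1+5+25]=31
q^26  k|26↦f(k): 1:1 2:2 13:13 26:26  a_26=42
q^27  k|27↦f(k): 1:1 3:3 9:9 27:27  a_27=40

32, 36, 24, 60, 31, 42, 40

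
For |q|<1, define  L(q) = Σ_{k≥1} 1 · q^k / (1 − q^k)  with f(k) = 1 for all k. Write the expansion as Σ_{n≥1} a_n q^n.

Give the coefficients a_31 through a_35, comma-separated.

2, 6, 4, 4, 4

n=31: 31·1 1·31  f→[1+1]=2
q^32  k|32↦f(k): 32:1 16:1 8:1 4:1 2:1 1:1  a_32=6
[q^33] f(33)=1,f(11)=1,f(3)=1,f(1)=1 ⇒ 4
[q^34] f(1)=1,f(2)=1,f(17)=1,f(34)=1 ⇒ 4
d|35:{35,7,5,1}  Σf=1+1+1+1=4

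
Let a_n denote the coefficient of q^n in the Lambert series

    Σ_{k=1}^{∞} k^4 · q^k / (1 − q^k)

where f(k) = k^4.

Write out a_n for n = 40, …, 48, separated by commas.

d|40:{40,20,10,8,5,4,2,1}  Σf=2560000+160000+10000+4096+625+256+16+1=2734994
q^41  k|41↦f(k): 1:1 41:2825761  a_41=2825762
n=42: 1·42 2·21 3·14 6·7 7·6 14·3 21·2 42·1  f→[1+16+81+1296+2401+38416+194481+3111696]=3348388
n=43: 43·1 1·43  f→[3418801+1]=3418802
d|44:{44,22,11,4,2,1}  Σf=3748096+234256+14641+256+16+1=3997266
q^45  k|45↦f(k): 1:1 3:81 5:625 9:6561 15:50625 45:4100625  a_45=4158518
[q^46] f(1)=1,f(2)=16,f(23)=279841,f(46)=4477456 ⇒ 4757314
[q^47] f(47)=4879681,f(1)=1 ⇒ 4879682
d|48:{48,24,16,12,8,6,4,3,2,1}  Σf=5308416+331776+65536+20736+4096+1296+256+81+16+1=5732210

2734994, 2825762, 3348388, 3418802, 3997266, 4158518, 4757314, 4879682, 5732210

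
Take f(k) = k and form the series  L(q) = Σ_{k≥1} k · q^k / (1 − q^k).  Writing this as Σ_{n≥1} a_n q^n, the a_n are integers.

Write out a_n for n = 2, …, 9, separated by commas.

3, 4, 7, 6, 12, 8, 15, 13

[q^2] f(2)=2,f(1)=1 ⇒ 3
d|3:{3,1}  Σf=3+1=4
d|4:{1,2,4}  Σf=1+2+4=7
n=5: 1·5 5·1  f→[1+5]=6
d|6:{6,3,2,1}  Σf=6+3+2+1=12
d|7:{7,1}  Σf=7+1=8
n=8: 8·1 4·2 2·4 1·8  f→[8+4+2+1]=15
[q^9] f(1)=1,f(3)=3,f(9)=9 ⇒ 13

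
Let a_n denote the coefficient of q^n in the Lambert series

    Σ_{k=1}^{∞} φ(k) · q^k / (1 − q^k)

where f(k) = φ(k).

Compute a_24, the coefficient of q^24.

[q^24] φ(24)=8,φ(12)=4,φ(8)=4,φ(6)=2,φ(4)=2,φ(3)=2,φ(2)=1,φ(1)=1 ⇒ 24

a_24 = 24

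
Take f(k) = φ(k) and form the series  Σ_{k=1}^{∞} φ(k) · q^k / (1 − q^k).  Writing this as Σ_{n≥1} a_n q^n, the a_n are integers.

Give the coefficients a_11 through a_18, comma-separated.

d|11:{11,1}  Σφ=10+1=11
n=12: 12·1 6·2 4·3 3·4 2·6 1·12  φ→[4+2+2+2+1+1]=12
n=13: 1·13 13·1  φ→[1+12]=13
[q^14] φ(14)=6,φ(7)=6,φ(2)=1,φ(1)=1 ⇒ 14
q^15  k|15↦φ(k): 1:1 3:2 5:4 15:8  a_15=15
d|16:{1,2,4,8,16}  Σφ=1+1+2+4+8=16
[q^17] φ(17)=16,φ(1)=1 ⇒ 17
d|18:{18,9,6,3,2,1}  Σφ=6+6+2+2+1+1=18

11, 12, 13, 14, 15, 16, 17, 18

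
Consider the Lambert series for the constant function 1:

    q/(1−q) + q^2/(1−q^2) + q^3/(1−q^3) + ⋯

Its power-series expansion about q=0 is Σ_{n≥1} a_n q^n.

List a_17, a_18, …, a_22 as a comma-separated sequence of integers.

2, 6, 2, 6, 4, 4

[q^17] f(1)=1,f(17)=1 ⇒ 2
n=18: 18·1 9·2 6·3 3·6 2·9 1·18  f→[1+1+1+1+1+1]=6
q^19  k|19↦f(k): 19:1 1:1  a_19=2
[q^20] f(1)=1,f(2)=1,f(4)=1,f(5)=1,f(10)=1,f(20)=1 ⇒ 6
q^21  k|21↦f(k): 1:1 3:1 7:1 21:1  a_21=4
[q^22] f(1)=1,f(2)=1,f(11)=1,f(22)=1 ⇒ 4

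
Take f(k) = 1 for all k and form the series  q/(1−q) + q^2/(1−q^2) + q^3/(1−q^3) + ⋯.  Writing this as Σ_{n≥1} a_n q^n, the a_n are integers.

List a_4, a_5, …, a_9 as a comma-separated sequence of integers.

n=4: 4·1 2·2 1·4  f→[1+1+1]=3
q^5  k|5↦f(k): 1:1 5:1  a_5=2
d|6:{6,3,2,1}  Σf=1+1+1+1=4
[q^7] f(7)=1,f(1)=1 ⇒ 2
d|8:{8,4,2,1}  Σf=1+1+1+1=4
[q^9] f(1)=1,f(3)=1,f(9)=1 ⇒ 3

3, 2, 4, 2, 4, 3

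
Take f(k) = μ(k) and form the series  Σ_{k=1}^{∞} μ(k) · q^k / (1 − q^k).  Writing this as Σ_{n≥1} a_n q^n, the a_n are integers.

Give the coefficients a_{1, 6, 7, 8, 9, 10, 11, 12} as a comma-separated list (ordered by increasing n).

n=1: 1·1  μ→[1]=1
d|6:{1,2,3,6}  Σμ=1+(-1)+(-1)+1=0
d|7:{7,1}  Σμ=(-1)+1=0
d|8:{8,4,2,1}  Σμ=0+0+(-1)+1=0
[q^9] μ(1)=1,μ(3)=-1,μ(9)=0 ⇒ 0
n=10: 1·10 2·5 5·2 10·1  μ→[1+(-1)+(-1)+1]=0
q^11  k|11↦μ(k): 1:1 11:-1  a_11=0
d|12:{1,2,3,4,6,12}  Σμ=1+(-1)+(-1)+0+1+0=0

1, 0, 0, 0, 0, 0, 0, 0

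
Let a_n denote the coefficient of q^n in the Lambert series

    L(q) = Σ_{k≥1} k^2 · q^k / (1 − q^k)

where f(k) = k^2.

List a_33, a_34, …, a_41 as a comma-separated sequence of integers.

n=33: 1·33 3·11 11·3 33·1  f→[1+9+121+1089]=1220
q^34  k|34↦f(k): 1:1 2:4 17:289 34:1156  a_34=1450
d|35:{1,5,7,35}  Σf=1+25+49+1225=1300
d|36:{1,2,3,4,6,9,12,18,36}  Σf=1+4+9+16+36+81+144+324+1296=1911
n=37: 1·37 37·1  f→[1+1369]=1370
[q^38] f(1)=1,f(2)=4,f(19)=361,f(38)=1444 ⇒ 1810
n=39: 1·39 3·13 13·3 39·1  f→[1+9+169+1521]=1700
n=40: 1·40 2·20 4·10 5·8 8·5 10·4 20·2 40·1  f→[1+4+16+25+64+100+400+1600]=2210
d|41:{1,41}  Σf=1+1681=1682

1220, 1450, 1300, 1911, 1370, 1810, 1700, 2210, 1682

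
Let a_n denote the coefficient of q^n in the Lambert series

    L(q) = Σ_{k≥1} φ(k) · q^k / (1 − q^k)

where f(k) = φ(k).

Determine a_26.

n=26: 26·1 13·2 2·13 1·26  φ→[12+12+1+1]=26

a_26 = 26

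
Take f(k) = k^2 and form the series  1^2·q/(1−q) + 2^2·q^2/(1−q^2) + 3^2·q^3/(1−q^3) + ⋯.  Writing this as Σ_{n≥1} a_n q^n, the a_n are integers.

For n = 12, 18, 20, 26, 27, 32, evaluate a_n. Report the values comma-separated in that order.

210, 455, 546, 850, 820, 1365

[q^12] f(1)=1,f(2)=4,f(3)=9,f(4)=16,f(6)=36,f(12)=144 ⇒ 210
d|18:{18,9,6,3,2,1}  Σf=324+81+36+9+4+1=455
d|20:{1,2,4,5,10,20}  Σf=1+4+16+25+100+400=546
q^26  k|26↦f(k): 1:1 2:4 13:169 26:676  a_26=850
d|27:{1,3,9,27}  Σf=1+9+81+729=820
q^32  k|32↦f(k): 32:1024 16:256 8:64 4:16 2:4 1:1  a_32=1365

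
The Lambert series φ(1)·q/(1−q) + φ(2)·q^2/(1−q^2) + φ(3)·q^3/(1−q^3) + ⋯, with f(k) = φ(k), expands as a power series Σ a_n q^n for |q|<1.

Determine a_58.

n=58: 1·58 2·29 29·2 58·1  φ→[1+1+28+28]=58

a_58 = 58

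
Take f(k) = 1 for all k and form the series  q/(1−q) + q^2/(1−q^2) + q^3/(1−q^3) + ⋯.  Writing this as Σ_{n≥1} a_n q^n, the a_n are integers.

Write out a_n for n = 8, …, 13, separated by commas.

n=8: 1·8 2·4 4·2 8·1  f→[1+1+1+1]=4
q^9  k|9↦f(k): 1:1 3:1 9:1  a_9=3
[q^10] f(10)=1,f(5)=1,f(2)=1,f(1)=1 ⇒ 4
n=11: 11·1 1·11  f→[1+1]=2
[q^12] f(1)=1,f(2)=1,f(3)=1,f(4)=1,f(6)=1,f(12)=1 ⇒ 6
n=13: 1·13 13·1  f→[1+1]=2

4, 3, 4, 2, 6, 2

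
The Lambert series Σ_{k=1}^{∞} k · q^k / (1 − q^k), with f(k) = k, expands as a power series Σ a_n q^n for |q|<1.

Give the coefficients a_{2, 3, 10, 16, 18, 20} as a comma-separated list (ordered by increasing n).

q^2  k|2↦f(k): 2:2 1:1  a_2=3
q^3  k|3↦f(k): 3:3 1:1  a_3=4
d|10:{10,5,2,1}  Σf=10+5+2+1=18
n=16: 1·16 2·8 4·4 8·2 16·1  f→[1+2+4+8+16]=31
q^18  k|18↦f(k): 18:18 9:9 6:6 3:3 2:2 1:1  a_18=39
n=20: 1·20 2·10 4·5 5·4 10·2 20·1  f→[1+2+4+5+10+20]=42

3, 4, 18, 31, 39, 42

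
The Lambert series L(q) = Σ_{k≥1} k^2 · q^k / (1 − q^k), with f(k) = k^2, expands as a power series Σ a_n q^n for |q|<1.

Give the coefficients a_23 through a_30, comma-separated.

530, 850, 651, 850, 820, 1050, 842, 1300

n=23: 23·1 1·23  f→[529+1]=530
[q^24] f(1)=1,f(2)=4,f(3)=9,f(4)=16,f(6)=36,f(8)=64,f(12)=144,f(24)=576 ⇒ 850
n=25: 25·1 5·5 1·25  f→[625+25+1]=651
[q^26] f(1)=1,f(2)=4,f(13)=169,f(26)=676 ⇒ 850
n=27: 1·27 3·9 9·3 27·1  f→[1+9+81+729]=820
q^28  k|28↦f(k): 28:784 14:196 7:49 4:16 2:4 1:1  a_28=1050
q^29  k|29↦f(k): 29:841 1:1  a_29=842
[q^30] f(1)=1,f(2)=4,f(3)=9,f(5)=25,f(6)=36,f(10)=100,f(15)=225,f(30)=900 ⇒ 1300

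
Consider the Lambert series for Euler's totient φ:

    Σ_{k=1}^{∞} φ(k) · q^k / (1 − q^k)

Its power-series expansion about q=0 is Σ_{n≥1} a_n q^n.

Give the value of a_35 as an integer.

n=35: 1·35 5·7 7·5 35·1  φ→[1+4+6+24]=35

a_35 = 35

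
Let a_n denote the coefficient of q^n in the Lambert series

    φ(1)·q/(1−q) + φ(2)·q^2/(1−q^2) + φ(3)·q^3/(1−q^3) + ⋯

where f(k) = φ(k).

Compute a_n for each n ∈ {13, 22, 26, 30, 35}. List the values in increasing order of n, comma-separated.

q^13  k|13↦φ(k): 1:1 13:12  a_13=13
q^22  k|22↦φ(k): 1:1 2:1 11:10 22:10  a_22=22
d|26:{1,2,13,26}  Σφ=1+1+12+12=26
d|30:{1,2,3,5,6,10,15,30}  Σφ=1+1+2+4+2+4+8+8=30
n=35: 35·1 7·5 5·7 1·35  φ→[24+6+4+1]=35

13, 22, 26, 30, 35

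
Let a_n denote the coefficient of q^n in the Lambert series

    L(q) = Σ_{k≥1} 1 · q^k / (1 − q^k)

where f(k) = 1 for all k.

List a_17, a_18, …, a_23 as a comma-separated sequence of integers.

d|17:{1,17}  Σf=1+1=2
n=18: 18·1 9·2 6·3 3·6 2·9 1·18  f→[1+1+1+1+1+1]=6
d|19:{1,19}  Σf=1+1=2
d|20:{1,2,4,5,10,20}  Σf=1+1+1+1+1+1=6
n=21: 21·1 7·3 3·7 1·21  f→[1+1+1+1]=4
d|22:{22,11,2,1}  Σf=1+1+1+1=4
q^23  k|23↦f(k): 1:1 23:1  a_23=2

2, 6, 2, 6, 4, 4, 2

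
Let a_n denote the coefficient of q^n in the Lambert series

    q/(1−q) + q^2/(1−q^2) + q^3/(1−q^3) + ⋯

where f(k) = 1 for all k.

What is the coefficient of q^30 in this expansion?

a_30 = 8

q^30  k|30↦f(k): 30:1 15:1 10:1 6:1 5:1 3:1 2:1 1:1  a_30=8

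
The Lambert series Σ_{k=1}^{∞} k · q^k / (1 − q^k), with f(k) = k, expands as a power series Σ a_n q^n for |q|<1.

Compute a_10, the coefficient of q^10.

a_10 = 18

q^10  k|10↦f(k): 1:1 2:2 5:5 10:10  a_10=18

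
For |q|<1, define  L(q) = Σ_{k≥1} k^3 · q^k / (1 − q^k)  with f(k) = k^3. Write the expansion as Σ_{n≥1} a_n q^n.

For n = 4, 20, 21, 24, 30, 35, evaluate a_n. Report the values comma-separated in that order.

q^4  k|4↦f(k): 4:64 2:8 1:1  a_4=73
d|20:{20,10,5,4,2,1}  Σf=8000+1000+125+64+8+1=9198
[q^21] f(1)=1,f(3)=27,f(7)=343,f(21)=9261 ⇒ 9632
q^24  k|24↦f(k): 24:13824 12:1728 8:512 6:216 4:64 3:27 2:8 1:1  a_24=16380
d|30:{1,2,3,5,6,10,15,30}  Σf=1+8+27+125+216+1000+3375+27000=31752
q^35  k|35↦f(k): 35:42875 7:343 5:125 1:1  a_35=43344

73, 9198, 9632, 16380, 31752, 43344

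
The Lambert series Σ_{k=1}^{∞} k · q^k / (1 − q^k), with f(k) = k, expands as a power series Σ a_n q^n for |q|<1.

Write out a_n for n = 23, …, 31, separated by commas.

24, 60, 31, 42, 40, 56, 30, 72, 32

n=23: 23·1 1·23  f→[23+1]=24
d|24:{1,2,3,4,6,8,12,24}  Σf=1+2+3+4+6+8+12+24=60
d|25:{1,5,25}  Σf=1+5+25=31
d|26:{26,13,2,1}  Σf=26+13+2+1=42
n=27: 27·1 9·3 3·9 1·27  f→[27+9+3+1]=40
[q^28] f(1)=1,f(2)=2,f(4)=4,f(7)=7,f(14)=14,f(28)=28 ⇒ 56
d|29:{29,1}  Σf=29+1=30
d|30:{1,2,3,5,6,10,15,30}  Σf=1+2+3+5+6+10+15+30=72
n=31: 31·1 1·31  f→[31+1]=32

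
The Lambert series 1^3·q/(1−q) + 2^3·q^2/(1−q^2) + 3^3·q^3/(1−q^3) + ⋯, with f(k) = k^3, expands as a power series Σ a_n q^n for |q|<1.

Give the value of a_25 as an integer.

a_25 = 15751

d|25:{1,5,25}  Σf=1+125+15625=15751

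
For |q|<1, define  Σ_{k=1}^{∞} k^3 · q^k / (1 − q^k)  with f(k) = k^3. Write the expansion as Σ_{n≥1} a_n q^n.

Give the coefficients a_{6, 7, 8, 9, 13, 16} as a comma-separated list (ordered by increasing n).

n=6: 6·1 3·2 2·3 1·6  f→[216+27+8+1]=252
n=7: 7·1 1·7  f→[343+1]=344
n=8: 1·8 2·4 4·2 8·1  f→[1+8+64+512]=585
n=9: 1·9 3·3 9·1  f→[1+27+729]=757
n=13: 13·1 1·13  f→[2197+1]=2198
n=16: 16·1 8·2 4·4 2·8 1·16  f→[4096+512+64+8+1]=4681

252, 344, 585, 757, 2198, 4681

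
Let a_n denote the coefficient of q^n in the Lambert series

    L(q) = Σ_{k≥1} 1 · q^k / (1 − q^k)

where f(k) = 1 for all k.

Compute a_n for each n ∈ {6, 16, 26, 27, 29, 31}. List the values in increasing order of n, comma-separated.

4, 5, 4, 4, 2, 2

d|6:{6,3,2,1}  Σf=1+1+1+1=4
d|16:{1,2,4,8,16}  Σf=1+1+1+1+1=5
n=26: 26·1 13·2 2·13 1·26  f→[1+1+1+1]=4
[q^27] f(1)=1,f(3)=1,f(9)=1,f(27)=1 ⇒ 4
d|29:{29,1}  Σf=1+1=2
q^31  k|31↦f(k): 1:1 31:1  a_31=2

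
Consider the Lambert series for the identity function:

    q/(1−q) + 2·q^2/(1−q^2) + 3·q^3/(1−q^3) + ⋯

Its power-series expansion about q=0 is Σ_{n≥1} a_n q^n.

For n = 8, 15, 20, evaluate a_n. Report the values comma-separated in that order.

q^8  k|8↦f(k): 8:8 4:4 2:2 1:1  a_8=15
[q^15] f(15)=15,f(5)=5,f(3)=3,f(1)=1 ⇒ 24
d|20:{1,2,4,5,10,20}  Σf=1+2+4+5+10+20=42

15, 24, 42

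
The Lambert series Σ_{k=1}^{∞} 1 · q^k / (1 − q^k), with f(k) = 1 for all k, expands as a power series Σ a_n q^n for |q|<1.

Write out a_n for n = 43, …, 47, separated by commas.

2, 6, 6, 4, 2

q^43  k|43↦f(k): 1:1 43:1  a_43=2
n=44: 1·44 2·22 4·11 11·4 22·2 44·1  f→[1+1+1+1+1+1]=6
n=45: 45·1 15·3 9·5 5·9 3·15 1·45  f→[1+1+1+1+1+1]=6
n=46: 46·1 23·2 2·23 1·46  f→[1+1+1+1]=4
[q^47] f(1)=1,f(47)=1 ⇒ 2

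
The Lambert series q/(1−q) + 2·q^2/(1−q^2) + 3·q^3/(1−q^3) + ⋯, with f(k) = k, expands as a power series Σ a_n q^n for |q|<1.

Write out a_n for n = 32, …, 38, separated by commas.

n=32: 1·32 2·16 4·8 8·4 16·2 32·1  f→[1+2+4+8+16+32]=63
[q^33] f(1)=1,f(3)=3,f(11)=11,f(33)=33 ⇒ 48
n=34: 34·1 17·2 2·17 1·34  f→[34+17+2+1]=54
n=35: 1·35 5·7 7·5 35·1  f→[1+5+7+35]=48
q^36  k|36↦f(k): 1:1 2:2 3:3 4:4 6:6 9:9 12:12 18:18 36:36  a_36=91
n=37: 37·1 1·37  f→[37+1]=38
n=38: 1·38 2·19 19·2 38·1  f→[1+2+19+38]=60

63, 48, 54, 48, 91, 38, 60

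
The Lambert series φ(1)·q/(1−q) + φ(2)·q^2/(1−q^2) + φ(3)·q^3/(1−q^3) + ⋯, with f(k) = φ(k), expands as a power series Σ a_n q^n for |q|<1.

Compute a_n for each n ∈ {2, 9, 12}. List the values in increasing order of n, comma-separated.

q^2  k|2↦φ(k): 2:1 1:1  a_2=2
n=9: 9·1 3·3 1·9  φ→[6+2+1]=9
n=12: 1·12 2·6 3·4 4·3 6·2 12·1  φ→[1+1+2+2+2+4]=12

2, 9, 12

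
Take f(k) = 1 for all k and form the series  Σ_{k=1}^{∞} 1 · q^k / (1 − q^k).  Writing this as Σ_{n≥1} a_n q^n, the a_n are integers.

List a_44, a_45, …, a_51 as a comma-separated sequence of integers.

6, 6, 4, 2, 10, 3, 6, 4

[q^44] f(1)=1,f(2)=1,f(4)=1,f(11)=1,f(22)=1,f(44)=1 ⇒ 6
d|45:{45,15,9,5,3,1}  Σf=1+1+1+1+1+1=6
d|46:{46,23,2,1}  Σf=1+1+1+1=4
q^47  k|47↦f(k): 47:1 1:1  a_47=2
n=48: 48·1 24·2 16·3 12·4 8·6 6·8 4·12 3·16 2·24 1·48  f→[1+1+1+1+1+1+1+1+1+1]=10
[q^49] f(49)=1,f(7)=1,f(1)=1 ⇒ 3
n=50: 1·50 2·25 5·10 10·5 25·2 50·1  f→[1+1+1+1+1+1]=6
[q^51] f(51)=1,f(17)=1,f(3)=1,f(1)=1 ⇒ 4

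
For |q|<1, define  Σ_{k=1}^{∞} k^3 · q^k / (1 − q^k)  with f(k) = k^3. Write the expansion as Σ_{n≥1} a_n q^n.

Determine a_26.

a_26 = 19782

q^26  k|26↦f(k): 26:17576 13:2197 2:8 1:1  a_26=19782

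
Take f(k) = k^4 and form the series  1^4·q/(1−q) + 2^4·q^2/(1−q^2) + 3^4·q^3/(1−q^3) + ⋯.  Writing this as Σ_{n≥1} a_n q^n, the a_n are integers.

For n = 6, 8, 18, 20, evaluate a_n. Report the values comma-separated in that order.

[q^6] f(6)=1296,f(3)=81,f(2)=16,f(1)=1 ⇒ 1394
[q^8] f(8)=4096,f(4)=256,f(2)=16,f(1)=1 ⇒ 4369
[q^18] f(18)=104976,f(9)=6561,f(6)=1296,f(3)=81,f(2)=16,f(1)=1 ⇒ 112931
n=20: 20·1 10·2 5·4 4·5 2·10 1·20  f→[160000+10000+625+256+16+1]=170898

1394, 4369, 112931, 170898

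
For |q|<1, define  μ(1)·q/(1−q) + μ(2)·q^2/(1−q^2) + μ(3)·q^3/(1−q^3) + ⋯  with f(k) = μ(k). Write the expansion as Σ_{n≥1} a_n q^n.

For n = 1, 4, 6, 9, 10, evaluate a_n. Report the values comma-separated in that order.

1, 0, 0, 0, 0

[q^1] μ(1)=1 ⇒ 1
d|4:{4,2,1}  Σμ=0+(-1)+1=0
d|6:{6,3,2,1}  Σμ=1+(-1)+(-1)+1=0
d|9:{1,3,9}  Σμ=1+(-1)+0=0
q^10  k|10↦μ(k): 1:1 2:-1 5:-1 10:1  a_10=0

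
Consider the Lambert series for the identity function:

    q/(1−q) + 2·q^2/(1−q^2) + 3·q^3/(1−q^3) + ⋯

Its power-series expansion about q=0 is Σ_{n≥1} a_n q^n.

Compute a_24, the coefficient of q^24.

q^24  k|24↦f(k): 1:1 2:2 3:3 4:4 6:6 8:8 12:12 24:24  a_24=60

a_24 = 60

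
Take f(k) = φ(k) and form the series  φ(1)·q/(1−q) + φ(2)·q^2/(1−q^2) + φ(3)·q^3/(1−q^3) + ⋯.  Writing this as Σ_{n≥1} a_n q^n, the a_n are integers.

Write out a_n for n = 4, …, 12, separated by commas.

[q^4] φ(1)=1,φ(2)=1,φ(4)=2 ⇒ 4
n=5: 1·5 5·1  φ→[1+4]=5
n=6: 6·1 3·2 2·3 1·6  φ→[2+2+1+1]=6
n=7: 7·1 1·7  φ→[6+1]=7
d|8:{8,4,2,1}  Σφ=4+2+1+1=8
[q^9] φ(1)=1,φ(3)=2,φ(9)=6 ⇒ 9
d|10:{1,2,5,10}  Σφ=1+1+4+4=10
d|11:{11,1}  Σφ=10+1=11
d|12:{1,2,3,4,6,12}  Σφ=1+1+2+2+2+4=12

4, 5, 6, 7, 8, 9, 10, 11, 12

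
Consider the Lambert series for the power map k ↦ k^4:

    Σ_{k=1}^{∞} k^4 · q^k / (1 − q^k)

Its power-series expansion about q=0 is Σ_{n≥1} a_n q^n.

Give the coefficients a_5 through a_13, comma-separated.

626, 1394, 2402, 4369, 6643, 10642, 14642, 22386, 28562

n=5: 5·1 1·5  f→[625+1]=626
q^6  k|6↦f(k): 6:1296 3:81 2:16 1:1  a_6=1394
q^7  k|7↦f(k): 1:1 7:2401  a_7=2402
q^8  k|8↦f(k): 8:4096 4:256 2:16 1:1  a_8=4369
[q^9] f(1)=1,f(3)=81,f(9)=6561 ⇒ 6643
d|10:{1,2,5,10}  Σf=1+16+625+10000=10642
q^11  k|11↦f(k): 11:14641 1:1  a_11=14642
q^12  k|12↦f(k): 12:20736 6:1296 4:256 3:81 2:16 1:1  a_12=22386
n=13: 13·1 1·13  f→[28561+1]=28562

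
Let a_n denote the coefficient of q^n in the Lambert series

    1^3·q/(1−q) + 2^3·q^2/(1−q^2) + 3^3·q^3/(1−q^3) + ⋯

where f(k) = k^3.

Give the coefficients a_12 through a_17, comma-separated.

d|12:{12,6,4,3,2,1}  Σf=1728+216+64+27+8+1=2044
n=13: 13·1 1·13  f→[2197+1]=2198
d|14:{14,7,2,1}  Σf=2744+343+8+1=3096
[q^15] f(15)=3375,f(5)=125,f(3)=27,f(1)=1 ⇒ 3528
d|16:{1,2,4,8,16}  Σf=1+8+64+512+4096=4681
n=17: 17·1 1·17  f→[4913+1]=4914

2044, 2198, 3096, 3528, 4681, 4914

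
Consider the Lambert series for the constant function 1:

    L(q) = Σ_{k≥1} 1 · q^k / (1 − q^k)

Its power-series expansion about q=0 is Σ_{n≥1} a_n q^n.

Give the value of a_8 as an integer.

a_8 = 4

[q^8] f(8)=1,f(4)=1,f(2)=1,f(1)=1 ⇒ 4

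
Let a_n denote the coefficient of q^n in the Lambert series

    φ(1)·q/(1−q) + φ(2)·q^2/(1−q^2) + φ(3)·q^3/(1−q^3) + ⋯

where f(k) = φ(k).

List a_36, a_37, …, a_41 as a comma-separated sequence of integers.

[q^36] φ(36)=12,φ(18)=6,φ(12)=4,φ(9)=6,φ(6)=2,φ(4)=2,φ(3)=2,φ(2)=1,φ(1)=1 ⇒ 36
d|37:{1,37}  Σφ=1+36=37
q^38  k|38↦φ(k): 38:18 19:18 2:1 1:1  a_38=38
n=39: 39·1 13·3 3·13 1·39  φ→[24+12+2+1]=39
q^40  k|40↦φ(k): 1:1 2:1 4:2 5:4 8:4 10:4 20:8 40:16  a_40=40
n=41: 1·41 41·1  φ→[1+40]=41

36, 37, 38, 39, 40, 41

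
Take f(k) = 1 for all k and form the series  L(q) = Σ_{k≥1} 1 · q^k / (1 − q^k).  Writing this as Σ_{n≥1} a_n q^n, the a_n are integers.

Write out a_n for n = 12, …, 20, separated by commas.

6, 2, 4, 4, 5, 2, 6, 2, 6

[q^12] f(1)=1,f(2)=1,f(3)=1,f(4)=1,f(6)=1,f(12)=1 ⇒ 6
d|13:{13,1}  Σf=1+1=2
n=14: 14·1 7·2 2·7 1·14  f→[1+1+1+1]=4
d|15:{1,3,5,15}  Σf=1+1+1+1=4
q^16  k|16↦f(k): 16:1 8:1 4:1 2:1 1:1  a_16=5
q^17  k|17↦f(k): 1:1 17:1  a_17=2
q^18  k|18↦f(k): 1:1 2:1 3:1 6:1 9:1 18:1  a_18=6
n=19: 19·1 1·19  f→[1+1]=2
d|20:{1,2,4,5,10,20}  Σf=1+1+1+1+1+1=6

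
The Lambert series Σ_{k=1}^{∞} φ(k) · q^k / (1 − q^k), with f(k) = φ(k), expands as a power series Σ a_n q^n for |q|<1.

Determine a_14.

n=14: 1·14 2·7 7·2 14·1  φ→[1+1+6+6]=14

a_14 = 14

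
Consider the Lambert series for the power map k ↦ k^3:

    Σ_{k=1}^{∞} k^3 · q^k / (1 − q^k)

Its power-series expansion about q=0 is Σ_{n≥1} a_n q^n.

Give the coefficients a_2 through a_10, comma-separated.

q^2  k|2↦f(k): 2:8 1:1  a_2=9
n=3: 3·1 1·3  f→[27+1]=28
q^4  k|4↦f(k): 1:1 2:8 4:64  a_4=73
[q^5] f(5)=125,f(1)=1 ⇒ 126
d|6:{6,3,2,1}  Σf=216+27+8+1=252
q^7  k|7↦f(k): 1:1 7:343  a_7=344
d|8:{8,4,2,1}  Σf=512+64+8+1=585
d|9:{1,3,9}  Σf=1+27+729=757
[q^10] f(10)=1000,f(5)=125,f(2)=8,f(1)=1 ⇒ 1134

9, 28, 73, 126, 252, 344, 585, 757, 1134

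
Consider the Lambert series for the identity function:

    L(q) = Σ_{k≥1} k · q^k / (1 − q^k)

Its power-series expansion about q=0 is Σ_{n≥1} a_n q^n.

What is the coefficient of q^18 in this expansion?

a_18 = 39

n=18: 1·18 2·9 3·6 6·3 9·2 18·1  f→[1+2+3+6+9+18]=39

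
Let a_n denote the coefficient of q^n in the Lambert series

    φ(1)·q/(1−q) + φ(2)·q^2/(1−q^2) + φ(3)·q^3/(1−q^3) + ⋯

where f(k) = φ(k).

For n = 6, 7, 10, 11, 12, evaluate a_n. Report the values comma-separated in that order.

[q^6] φ(6)=2,φ(3)=2,φ(2)=1,φ(1)=1 ⇒ 6
q^7  k|7↦φ(k): 7:6 1:1  a_7=7
[q^10] φ(10)=4,φ(5)=4,φ(2)=1,φ(1)=1 ⇒ 10
q^11  k|11↦φ(k): 1:1 11:10  a_11=11
d|12:{1,2,3,4,6,12}  Σφ=1+1+2+2+2+4=12

6, 7, 10, 11, 12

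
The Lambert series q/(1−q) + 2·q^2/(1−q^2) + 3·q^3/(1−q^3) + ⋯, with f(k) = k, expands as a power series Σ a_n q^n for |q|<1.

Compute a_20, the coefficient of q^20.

a_20 = 42

q^20  k|20↦f(k): 20:20 10:10 5:5 4:4 2:2 1:1  a_20=42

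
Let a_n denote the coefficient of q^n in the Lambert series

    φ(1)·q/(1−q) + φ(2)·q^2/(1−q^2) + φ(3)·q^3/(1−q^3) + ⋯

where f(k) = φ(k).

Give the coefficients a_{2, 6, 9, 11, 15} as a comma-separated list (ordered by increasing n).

n=2: 1·2 2·1  φ→[1+1]=2
d|6:{1,2,3,6}  Σφ=1+1+2+2=6
q^9  k|9↦φ(k): 1:1 3:2 9:6  a_9=9
d|11:{11,1}  Σφ=10+1=11
[q^15] φ(1)=1,φ(3)=2,φ(5)=4,φ(15)=8 ⇒ 15

2, 6, 9, 11, 15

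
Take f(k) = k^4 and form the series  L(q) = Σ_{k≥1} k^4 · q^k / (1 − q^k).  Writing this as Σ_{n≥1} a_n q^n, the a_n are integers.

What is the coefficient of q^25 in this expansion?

n=25: 1·25 5·5 25·1  f→[1+625+390625]=391251

a_25 = 391251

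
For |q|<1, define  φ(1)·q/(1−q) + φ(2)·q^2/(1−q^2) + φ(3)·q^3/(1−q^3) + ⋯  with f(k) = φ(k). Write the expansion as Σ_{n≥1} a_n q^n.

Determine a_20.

q^20  k|20↦φ(k): 1:1 2:1 4:2 5:4 10:4 20:8  a_20=20

a_20 = 20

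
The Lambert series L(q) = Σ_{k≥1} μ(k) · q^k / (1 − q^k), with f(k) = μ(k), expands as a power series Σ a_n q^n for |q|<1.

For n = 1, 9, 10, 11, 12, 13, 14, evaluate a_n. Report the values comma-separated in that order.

[q^1] μ(1)=1 ⇒ 1
d|9:{9,3,1}  Σμ=0+(-1)+1=0
d|10:{1,2,5,10}  Σμ=1+(-1)+(-1)+1=0
n=11: 11·1 1·11  μ→[(-1)+1]=0
d|12:{12,6,4,3,2,1}  Σμ=0+1+0+(-1)+(-1)+1=0
d|13:{1,13}  Σμ=1+(-1)=0
n=14: 1·14 2·7 7·2 14·1  μ→[1+(-1)+(-1)+1]=0

1, 0, 0, 0, 0, 0, 0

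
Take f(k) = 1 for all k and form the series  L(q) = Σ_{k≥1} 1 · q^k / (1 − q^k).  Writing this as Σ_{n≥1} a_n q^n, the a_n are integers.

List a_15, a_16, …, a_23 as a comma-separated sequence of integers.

q^15  k|15↦f(k): 1:1 3:1 5:1 15:1  a_15=4
d|16:{16,8,4,2,1}  Σf=1+1+1+1+1=5
n=17: 17·1 1·17  f→[1+1]=2
d|18:{18,9,6,3,2,1}  Σf=1+1+1+1+1+1=6
[q^19] f(19)=1,f(1)=1 ⇒ 2
n=20: 1·20 2·10 4·5 5·4 10·2 20·1  f→[1+1+1+1+1+1]=6
q^21  k|21↦f(k): 21:1 7:1 3:1 1:1  a_21=4
[q^22] f(22)=1,f(11)=1,f(2)=1,f(1)=1 ⇒ 4
[q^23] f(23)=1,f(1)=1 ⇒ 2

4, 5, 2, 6, 2, 6, 4, 4, 2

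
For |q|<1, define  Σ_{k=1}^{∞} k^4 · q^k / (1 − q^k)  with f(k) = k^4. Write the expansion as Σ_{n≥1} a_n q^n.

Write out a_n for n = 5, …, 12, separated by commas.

q^5  k|5↦f(k): 5:625 1:1  a_5=626
q^6  k|6↦f(k): 1:1 2:16 3:81 6:1296  a_6=1394
[q^7] f(7)=2401,f(1)=1 ⇒ 2402
d|8:{8,4,2,1}  Σf=4096+256+16+1=4369
d|9:{1,3,9}  Σf=1+81+6561=6643
[q^10] f(10)=10000,f(5)=625,f(2)=16,f(1)=1 ⇒ 10642
q^11  k|11↦f(k): 11:14641 1:1  a_11=14642
d|12:{12,6,4,3,2,1}  Σf=20736+1296+256+81+16+1=22386

626, 1394, 2402, 4369, 6643, 10642, 14642, 22386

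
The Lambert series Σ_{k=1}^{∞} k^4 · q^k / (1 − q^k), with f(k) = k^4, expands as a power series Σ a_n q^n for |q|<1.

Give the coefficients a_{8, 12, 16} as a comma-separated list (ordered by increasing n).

4369, 22386, 69905

n=8: 8·1 4·2 2·4 1·8  f→[4096+256+16+1]=4369
n=12: 12·1 6·2 4·3 3·4 2·6 1·12  f→[20736+1296+256+81+16+1]=22386
d|16:{16,8,4,2,1}  Σf=65536+4096+256+16+1=69905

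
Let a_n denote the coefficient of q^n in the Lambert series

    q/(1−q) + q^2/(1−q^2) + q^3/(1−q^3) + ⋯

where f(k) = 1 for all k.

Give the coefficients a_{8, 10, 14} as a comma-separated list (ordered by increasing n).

4, 4, 4

n=8: 8·1 4·2 2·4 1·8  f→[1+1+1+1]=4
d|10:{10,5,2,1}  Σf=1+1+1+1=4
d|14:{1,2,7,14}  Σf=1+1+1+1=4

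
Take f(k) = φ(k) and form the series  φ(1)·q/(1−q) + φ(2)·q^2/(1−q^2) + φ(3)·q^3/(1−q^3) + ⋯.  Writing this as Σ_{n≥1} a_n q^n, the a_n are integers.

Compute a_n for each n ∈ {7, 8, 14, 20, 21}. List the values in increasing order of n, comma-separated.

[q^7] φ(1)=1,φ(7)=6 ⇒ 7
n=8: 8·1 4·2 2·4 1·8  φ→[4+2+1+1]=8
d|14:{14,7,2,1}  Σφ=6+6+1+1=14
q^20  k|20↦φ(k): 20:8 10:4 5:4 4:2 2:1 1:1  a_20=20
d|21:{21,7,3,1}  Σφ=12+6+2+1=21

7, 8, 14, 20, 21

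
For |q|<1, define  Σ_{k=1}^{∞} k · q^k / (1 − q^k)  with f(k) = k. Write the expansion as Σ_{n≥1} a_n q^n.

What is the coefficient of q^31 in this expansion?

a_31 = 32

[q^31] f(31)=31,f(1)=1 ⇒ 32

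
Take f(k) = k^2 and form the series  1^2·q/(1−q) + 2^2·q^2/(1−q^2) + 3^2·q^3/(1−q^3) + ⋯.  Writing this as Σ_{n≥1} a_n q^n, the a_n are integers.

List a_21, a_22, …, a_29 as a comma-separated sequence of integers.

n=21: 1·21 3·7 7·3 21·1  f→[1+9+49+441]=500
[q^22] f(22)=484,f(11)=121,f(2)=4,f(1)=1 ⇒ 610
d|23:{23,1}  Σf=529+1=530
[q^24] f(24)=576,f(12)=144,f(8)=64,f(6)=36,f(4)=16,f(3)=9,f(2)=4,f(1)=1 ⇒ 850
[q^25] f(1)=1,f(5)=25,f(25)=625 ⇒ 651
n=26: 26·1 13·2 2·13 1·26  f→[676+169+4+1]=850
[q^27] f(27)=729,f(9)=81,f(3)=9,f(1)=1 ⇒ 820
n=28: 28·1 14·2 7·4 4·7 2·14 1·28  f→[784+196+49+16+4+1]=1050
[q^29] f(29)=841,f(1)=1 ⇒ 842

500, 610, 530, 850, 651, 850, 820, 1050, 842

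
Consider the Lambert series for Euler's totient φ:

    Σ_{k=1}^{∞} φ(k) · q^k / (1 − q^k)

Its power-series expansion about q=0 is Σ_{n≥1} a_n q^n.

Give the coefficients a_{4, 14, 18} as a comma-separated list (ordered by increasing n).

d|4:{1,2,4}  Σφ=1+1+2=4
q^14  k|14↦φ(k): 14:6 7:6 2:1 1:1  a_14=14
[q^18] φ(18)=6,φ(9)=6,φ(6)=2,φ(3)=2,φ(2)=1,φ(1)=1 ⇒ 18

4, 14, 18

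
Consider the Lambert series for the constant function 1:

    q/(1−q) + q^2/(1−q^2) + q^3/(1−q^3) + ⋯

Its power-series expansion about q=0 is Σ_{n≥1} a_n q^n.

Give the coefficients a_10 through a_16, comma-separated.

q^10  k|10↦f(k): 10:1 5:1 2:1 1:1  a_10=4
d|11:{1,11}  Σf=1+1=2
q^12  k|12↦f(k): 1:1 2:1 3:1 4:1 6:1 12:1  a_12=6
[q^13] f(13)=1,f(1)=1 ⇒ 2
n=14: 1·14 2·7 7·2 14·1  f→[1+1+1+1]=4
[q^15] f(1)=1,f(3)=1,f(5)=1,f(15)=1 ⇒ 4
n=16: 1·16 2·8 4·4 8·2 16·1  f→[1+1+1+1+1]=5

4, 2, 6, 2, 4, 4, 5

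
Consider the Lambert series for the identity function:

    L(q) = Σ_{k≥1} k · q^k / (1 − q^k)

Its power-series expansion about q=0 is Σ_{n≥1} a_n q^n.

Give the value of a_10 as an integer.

a_10 = 18

n=10: 1·10 2·5 5·2 10·1  f→[1+2+5+10]=18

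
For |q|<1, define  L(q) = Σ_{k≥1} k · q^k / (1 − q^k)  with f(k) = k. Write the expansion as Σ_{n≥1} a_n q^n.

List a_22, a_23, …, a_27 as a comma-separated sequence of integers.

d|22:{22,11,2,1}  Σf=22+11+2+1=36
d|23:{1,23}  Σf=1+23=24
[q^24] f(1)=1,f(2)=2,f(3)=3,f(4)=4,f(6)=6,f(8)=8,f(12)=12,f(24)=24 ⇒ 60
n=25: 25·1 5·5 1·25  f→[25+5+1]=31
d|26:{26,13,2,1}  Σf=26+13+2+1=42
q^27  k|27↦f(k): 27:27 9:9 3:3 1:1  a_27=40

36, 24, 60, 31, 42, 40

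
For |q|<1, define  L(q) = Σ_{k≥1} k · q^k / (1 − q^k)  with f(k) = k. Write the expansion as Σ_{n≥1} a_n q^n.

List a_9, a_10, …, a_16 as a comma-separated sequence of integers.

n=9: 9·1 3·3 1·9  f→[9+3+1]=13
[q^10] f(10)=10,f(5)=5,f(2)=2,f(1)=1 ⇒ 18
q^11  k|11↦f(k): 1:1 11:11  a_11=12
n=12: 12·1 6·2 4·3 3·4 2·6 1·12  f→[12+6+4+3+2+1]=28
d|13:{1,13}  Σf=1+13=14
n=14: 14·1 7·2 2·7 1·14  f→[14+7+2+1]=24
q^15  k|15↦f(k): 15:15 5:5 3:3 1:1  a_15=24
q^16  k|16↦f(k): 1:1 2:2 4:4 8:8 16:16  a_16=31

13, 18, 12, 28, 14, 24, 24, 31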